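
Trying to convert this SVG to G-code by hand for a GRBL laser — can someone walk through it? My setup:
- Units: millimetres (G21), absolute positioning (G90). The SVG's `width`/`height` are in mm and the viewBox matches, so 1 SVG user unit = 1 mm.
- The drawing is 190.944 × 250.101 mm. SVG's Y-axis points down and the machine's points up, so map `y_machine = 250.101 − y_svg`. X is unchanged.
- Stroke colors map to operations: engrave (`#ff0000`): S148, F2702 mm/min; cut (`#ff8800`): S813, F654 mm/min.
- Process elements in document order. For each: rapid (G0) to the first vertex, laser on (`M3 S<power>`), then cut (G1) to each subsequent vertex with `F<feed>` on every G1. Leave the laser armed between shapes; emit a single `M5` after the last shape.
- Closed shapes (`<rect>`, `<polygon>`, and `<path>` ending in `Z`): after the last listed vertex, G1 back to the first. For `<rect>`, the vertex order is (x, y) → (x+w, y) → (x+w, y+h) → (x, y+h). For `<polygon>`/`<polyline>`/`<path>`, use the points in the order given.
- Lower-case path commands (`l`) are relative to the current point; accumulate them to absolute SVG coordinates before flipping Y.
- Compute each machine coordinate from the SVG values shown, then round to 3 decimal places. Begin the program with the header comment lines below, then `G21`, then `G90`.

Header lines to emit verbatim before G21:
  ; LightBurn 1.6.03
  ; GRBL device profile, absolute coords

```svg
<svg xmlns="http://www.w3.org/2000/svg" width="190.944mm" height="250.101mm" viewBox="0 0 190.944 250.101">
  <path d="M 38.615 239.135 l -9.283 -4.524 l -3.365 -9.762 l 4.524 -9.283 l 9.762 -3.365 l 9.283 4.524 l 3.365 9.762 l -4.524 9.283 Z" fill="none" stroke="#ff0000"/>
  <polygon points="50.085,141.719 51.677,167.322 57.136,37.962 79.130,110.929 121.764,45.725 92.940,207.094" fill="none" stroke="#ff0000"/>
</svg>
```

; LightBurn 1.6.03
; GRBL device profile, absolute coords
G21
G90
G0 X38.615 Y10.966
M3 S148
G1 X29.332 Y15.490 F2702
G1 X25.967 Y25.252 F2702
G1 X30.491 Y34.535 F2702
G1 X40.253 Y37.900 F2702
G1 X49.536 Y33.376 F2702
G1 X52.901 Y23.614 F2702
G1 X48.377 Y14.331 F2702
G1 X38.615 Y10.966 F2702
G0 X50.085 Y108.382
M3 S148
G1 X51.677 Y82.779 F2702
G1 X57.136 Y212.139 F2702
G1 X79.130 Y139.172 F2702
G1 X121.764 Y204.376 F2702
G1 X92.940 Y43.007 F2702
G1 X50.085 Y108.382 F2702
M5

1 u = 1 mm; y_m = 250.101 − y.

[1] `<path>` regular polygon, #ff0000→engrave S148 F2702: (38.615,10.966) → (29.332,15.490) → (25.967,25.252) → (30.491,34.535) → (40.253,37.900) → (49.536,33.376) → (52.901,23.614) → (48.377,14.331) → (38.615,10.966) (closed)

[2] `<polygon>` closed polygon, #ff0000→engrave S148 F2702: (50.085,108.382) → (51.677,82.779) → (57.136,212.139) → (79.130,139.172) → (121.764,204.376) → (92.940,43.007) → (50.085,108.382) (closed)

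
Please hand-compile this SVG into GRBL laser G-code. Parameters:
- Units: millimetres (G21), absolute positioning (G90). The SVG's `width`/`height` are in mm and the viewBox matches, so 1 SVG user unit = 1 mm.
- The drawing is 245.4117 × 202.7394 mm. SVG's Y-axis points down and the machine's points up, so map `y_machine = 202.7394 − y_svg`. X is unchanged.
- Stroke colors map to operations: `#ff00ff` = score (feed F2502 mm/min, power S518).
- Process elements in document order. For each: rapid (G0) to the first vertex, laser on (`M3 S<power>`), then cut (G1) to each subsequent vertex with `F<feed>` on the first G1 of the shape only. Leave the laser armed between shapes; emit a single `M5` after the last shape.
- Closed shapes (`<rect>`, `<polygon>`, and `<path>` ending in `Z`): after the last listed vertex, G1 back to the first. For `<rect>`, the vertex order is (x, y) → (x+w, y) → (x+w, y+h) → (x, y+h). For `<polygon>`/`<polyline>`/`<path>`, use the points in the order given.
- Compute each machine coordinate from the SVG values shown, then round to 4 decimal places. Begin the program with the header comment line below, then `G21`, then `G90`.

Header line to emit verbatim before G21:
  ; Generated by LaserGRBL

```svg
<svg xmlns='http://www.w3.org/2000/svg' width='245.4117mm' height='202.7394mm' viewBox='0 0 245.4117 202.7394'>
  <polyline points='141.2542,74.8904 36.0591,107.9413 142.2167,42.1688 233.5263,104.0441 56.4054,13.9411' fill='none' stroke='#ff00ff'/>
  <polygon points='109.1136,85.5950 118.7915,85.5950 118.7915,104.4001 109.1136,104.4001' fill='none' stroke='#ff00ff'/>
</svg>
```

; Generated by LaserGRBL
G21
G90
G0 X141.2542 Y127.8490
M3 S518
G1 X36.0591 Y94.7981 F2502
G1 X142.2167 Y160.5706
G1 X233.5263 Y98.6953
G1 X56.4054 Y188.7983
G0 X109.1136 Y117.1444
M3 S518
G1 X118.7915 Y117.1444 F2502
G1 X118.7915 Y98.3393
G1 X109.1136 Y98.3393
G1 X109.1136 Y117.1444
M5

1 u = 1 mm; y_m = 202.7394 − y.

[1] `<polyline>` open polyline, #ff00ff→score S518 F2502: (141.2542,127.8490) → (36.0591,94.7981) → (142.2167,160.5706) → (233.5263,98.6953) → (56.4054,188.7983)

[2] `<polygon>` rectangle, #ff00ff→score S518 F2502: (109.1136,117.1444) → (118.7915,117.1444) → (118.7915,98.3393) → (109.1136,98.3393) → (109.1136,117.1444) (closed)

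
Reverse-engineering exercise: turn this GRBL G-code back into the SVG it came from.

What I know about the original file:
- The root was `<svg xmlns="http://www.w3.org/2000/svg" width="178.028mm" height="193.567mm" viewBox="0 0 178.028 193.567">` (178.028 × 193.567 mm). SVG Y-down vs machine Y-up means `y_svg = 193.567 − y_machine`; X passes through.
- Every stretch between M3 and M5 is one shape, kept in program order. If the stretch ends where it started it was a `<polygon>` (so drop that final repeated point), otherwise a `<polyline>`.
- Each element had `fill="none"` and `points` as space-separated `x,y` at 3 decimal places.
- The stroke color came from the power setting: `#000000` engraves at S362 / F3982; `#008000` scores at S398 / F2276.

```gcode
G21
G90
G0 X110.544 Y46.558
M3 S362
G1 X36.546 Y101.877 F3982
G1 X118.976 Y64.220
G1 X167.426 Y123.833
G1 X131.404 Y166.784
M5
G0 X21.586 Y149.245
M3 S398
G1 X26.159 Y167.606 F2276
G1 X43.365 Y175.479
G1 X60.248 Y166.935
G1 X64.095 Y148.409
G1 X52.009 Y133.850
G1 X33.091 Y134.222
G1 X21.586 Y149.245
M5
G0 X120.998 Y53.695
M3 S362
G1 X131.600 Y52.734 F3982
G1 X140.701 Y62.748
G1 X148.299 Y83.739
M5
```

<svg xmlns="http://www.w3.org/2000/svg" width="178.028mm" height="193.567mm" viewBox="0 0 178.028 193.567">
  <polyline points="110.544,147.009 36.546,91.690 118.976,129.347 167.426,69.734 131.404,26.783" fill="none" stroke="#000000"/>
  <polygon points="21.586,44.322 26.159,25.961 43.365,18.088 60.248,26.632 64.095,45.158 52.009,59.717 33.091,59.345" fill="none" stroke="#008000"/>
  <polyline points="120.998,139.872 131.600,140.833 140.701,130.819 148.299,109.828" fill="none" stroke="#000000"/>
</svg>

y_svg = 193.567 − y_m.

[1] S362→`#000000` (engrave); open run; points: 110.544,147.009 36.546,91.690 118.976,129.347 167.426,69.734 131.404,26.783

[2] S398→`#008000` (score); closed run; points: 21.586,44.322 26.159,25.961 43.365,18.088 60.248,26.632 64.095,45.158 52.009,59.717 33.091,59.345

[3] S362→`#000000` (engrave); open run; points: 120.998,139.872 131.600,140.833 140.701,130.819 148.299,109.828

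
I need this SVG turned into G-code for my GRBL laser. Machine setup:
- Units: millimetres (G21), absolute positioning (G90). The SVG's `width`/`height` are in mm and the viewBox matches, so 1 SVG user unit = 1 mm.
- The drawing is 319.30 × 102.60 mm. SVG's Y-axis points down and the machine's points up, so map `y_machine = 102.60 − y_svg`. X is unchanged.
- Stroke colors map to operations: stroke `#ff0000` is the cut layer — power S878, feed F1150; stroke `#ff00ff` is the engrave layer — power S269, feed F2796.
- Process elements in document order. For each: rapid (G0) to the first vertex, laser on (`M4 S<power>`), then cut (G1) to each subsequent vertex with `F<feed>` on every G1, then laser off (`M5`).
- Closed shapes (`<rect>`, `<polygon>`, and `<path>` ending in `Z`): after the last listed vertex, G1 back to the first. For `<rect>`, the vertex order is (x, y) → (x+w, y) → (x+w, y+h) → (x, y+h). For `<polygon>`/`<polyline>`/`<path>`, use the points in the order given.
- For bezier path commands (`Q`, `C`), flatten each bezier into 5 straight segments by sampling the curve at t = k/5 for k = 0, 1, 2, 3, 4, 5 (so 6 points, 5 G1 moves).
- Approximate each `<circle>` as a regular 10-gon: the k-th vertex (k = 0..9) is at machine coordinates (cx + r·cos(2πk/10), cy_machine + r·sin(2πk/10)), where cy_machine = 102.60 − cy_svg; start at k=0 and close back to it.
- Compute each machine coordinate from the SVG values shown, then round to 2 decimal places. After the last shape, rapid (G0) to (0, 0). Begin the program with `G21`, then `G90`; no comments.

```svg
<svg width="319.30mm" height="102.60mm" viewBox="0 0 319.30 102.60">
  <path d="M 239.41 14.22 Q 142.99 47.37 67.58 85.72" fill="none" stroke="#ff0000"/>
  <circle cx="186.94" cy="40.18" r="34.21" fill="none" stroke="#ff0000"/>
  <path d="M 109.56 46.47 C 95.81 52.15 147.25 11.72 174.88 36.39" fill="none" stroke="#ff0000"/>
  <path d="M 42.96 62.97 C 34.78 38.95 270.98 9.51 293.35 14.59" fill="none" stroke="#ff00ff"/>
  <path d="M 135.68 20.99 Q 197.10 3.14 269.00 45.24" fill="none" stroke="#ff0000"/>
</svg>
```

viewBox `0 0 319.30 102.60` with mm width/height → 1 unit = 1 mm. Flip: y_m = 102.60 − y_svg.

**Shape 1** — `<path>` quadratic bezier, stroke `#ff0000` → cut (S878, F1150). Control points (SVG): P0=(239.41,14.22), P1=(142.99,47.37), P2=(67.58,85.72); sampled at t=k/5. Machine vertices: (239.41,88.38) → (201.68,74.91) → (165.64,61.03) → (131.27,46.73) → (98.58,32.01) → (67.58,16.88). Open path.

**Shape 2** — `<circle>` circle, stroke `#ff0000` → cut (S878, F1150). Machine vertices: (221.15,62.42) → (214.62,82.53) → (197.51,94.96) → (176.37,94.96) → (159.26,82.53) → (152.73,62.42) → (159.26,42.31) → (176.37,29.88) → (197.51,29.88) → (214.62,42.31) → (221.15,62.42). Closed: final G1 returns to the first vertex.

**Shape 3** — `<path>` cubic bezier, stroke `#ff0000` → cut (S878, F1150). Control points (SVG): P0=(109.56,46.47), P1=(95.81,52.15), P2=(147.25,11.72), P3=(174.88,36.39); sampled at t=k/5. Machine vertices: (109.56,56.13) → (108.42,57.37) → (118.66,64.33) → (135.99,71.68) → (156.16,74.09) → (174.88,66.21). Open path.

**Shape 4** — `<path>` cubic bezier, stroke `#ff00ff` → engrave (S269, F2796). Control points (SVG): P0=(42.96,62.97), P1=(34.78,38.95), P2=(270.98,9.51), P3=(293.35,14.59); sampled at t=k/5. Machine vertices: (42.96,39.63) → (63.71,54.37) → (121.12,68.50) → (193.19,80.09) → (257.93,87.24) → (293.35,88.01). Open path.

**Shape 5** — `<path>` quadratic bezier, stroke `#ff0000` → cut (S878, F1150). Control points (SVG): P0=(135.68,20.99), P1=(197.10,3.14), P2=(269.00,45.24); sampled at t=k/5. Machine vertices: (135.68,81.61) → (160.67,86.35) → (186.49,86.30) → (213.16,81.45) → (240.66,71.80) → (269.00,57.36). Open path.

G21
G90
G0 X239.41 Y88.38
M4 S878
G1 X201.68 Y74.91 F1150
G1 X165.64 Y61.03 F1150
G1 X131.27 Y46.73 F1150
G1 X98.58 Y32.01 F1150
G1 X67.58 Y16.88 F1150
M5
G0 X221.15 Y62.42
M4 S878
G1 X214.62 Y82.53 F1150
G1 X197.51 Y94.96 F1150
G1 X176.37 Y94.96 F1150
G1 X159.26 Y82.53 F1150
G1 X152.73 Y62.42 F1150
G1 X159.26 Y42.31 F1150
G1 X176.37 Y29.88 F1150
G1 X197.51 Y29.88 F1150
G1 X214.62 Y42.31 F1150
G1 X221.15 Y62.42 F1150
M5
G0 X109.56 Y56.13
M4 S878
G1 X108.42 Y57.37 F1150
G1 X118.66 Y64.33 F1150
G1 X135.99 Y71.68 F1150
G1 X156.16 Y74.09 F1150
G1 X174.88 Y66.21 F1150
M5
G0 X42.96 Y39.63
M4 S269
G1 X63.71 Y54.37 F2796
G1 X121.12 Y68.50 F2796
G1 X193.19 Y80.09 F2796
G1 X257.93 Y87.24 F2796
G1 X293.35 Y88.01 F2796
M5
G0 X135.68 Y81.61
M4 S878
G1 X160.67 Y86.35 F1150
G1 X186.49 Y86.30 F1150
G1 X213.16 Y81.45 F1150
G1 X240.66 Y71.80 F1150
G1 X269.00 Y57.36 F1150
M5
G0 X0.00 Y0.00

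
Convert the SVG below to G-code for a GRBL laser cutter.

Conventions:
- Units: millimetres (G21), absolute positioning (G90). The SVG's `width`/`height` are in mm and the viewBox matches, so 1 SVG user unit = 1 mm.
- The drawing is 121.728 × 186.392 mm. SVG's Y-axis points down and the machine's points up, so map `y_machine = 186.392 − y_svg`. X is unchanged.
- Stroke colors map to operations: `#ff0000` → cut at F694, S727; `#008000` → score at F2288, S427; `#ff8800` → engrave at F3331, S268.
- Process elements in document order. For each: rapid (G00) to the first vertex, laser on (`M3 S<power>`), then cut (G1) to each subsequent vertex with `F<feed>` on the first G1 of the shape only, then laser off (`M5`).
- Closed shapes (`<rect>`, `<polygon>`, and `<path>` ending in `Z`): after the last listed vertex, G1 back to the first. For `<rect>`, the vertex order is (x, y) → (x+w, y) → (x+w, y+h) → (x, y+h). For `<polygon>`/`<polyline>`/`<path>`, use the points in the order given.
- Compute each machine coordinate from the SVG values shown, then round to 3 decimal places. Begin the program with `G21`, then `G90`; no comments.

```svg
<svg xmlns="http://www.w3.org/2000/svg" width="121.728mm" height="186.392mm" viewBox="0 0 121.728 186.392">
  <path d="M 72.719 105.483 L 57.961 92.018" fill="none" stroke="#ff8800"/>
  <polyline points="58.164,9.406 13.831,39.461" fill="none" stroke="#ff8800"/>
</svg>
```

1 u = 1 mm; y_m = 186.392 − y.

[1] `<path>` line segment, #ff8800→engrave S268 F3331: (72.719,80.909) → (57.961,94.374)

[2] `<polyline>` line segment, #ff8800→engrave S268 F3331: (58.164,176.986) → (13.831,146.931)

G21
G90
G00 X72.719 Y80.909
M3 S268
G1 X57.961 Y94.374 F3331
M5
G00 X58.164 Y176.986
M3 S268
G1 X13.831 Y146.931 F3331
M5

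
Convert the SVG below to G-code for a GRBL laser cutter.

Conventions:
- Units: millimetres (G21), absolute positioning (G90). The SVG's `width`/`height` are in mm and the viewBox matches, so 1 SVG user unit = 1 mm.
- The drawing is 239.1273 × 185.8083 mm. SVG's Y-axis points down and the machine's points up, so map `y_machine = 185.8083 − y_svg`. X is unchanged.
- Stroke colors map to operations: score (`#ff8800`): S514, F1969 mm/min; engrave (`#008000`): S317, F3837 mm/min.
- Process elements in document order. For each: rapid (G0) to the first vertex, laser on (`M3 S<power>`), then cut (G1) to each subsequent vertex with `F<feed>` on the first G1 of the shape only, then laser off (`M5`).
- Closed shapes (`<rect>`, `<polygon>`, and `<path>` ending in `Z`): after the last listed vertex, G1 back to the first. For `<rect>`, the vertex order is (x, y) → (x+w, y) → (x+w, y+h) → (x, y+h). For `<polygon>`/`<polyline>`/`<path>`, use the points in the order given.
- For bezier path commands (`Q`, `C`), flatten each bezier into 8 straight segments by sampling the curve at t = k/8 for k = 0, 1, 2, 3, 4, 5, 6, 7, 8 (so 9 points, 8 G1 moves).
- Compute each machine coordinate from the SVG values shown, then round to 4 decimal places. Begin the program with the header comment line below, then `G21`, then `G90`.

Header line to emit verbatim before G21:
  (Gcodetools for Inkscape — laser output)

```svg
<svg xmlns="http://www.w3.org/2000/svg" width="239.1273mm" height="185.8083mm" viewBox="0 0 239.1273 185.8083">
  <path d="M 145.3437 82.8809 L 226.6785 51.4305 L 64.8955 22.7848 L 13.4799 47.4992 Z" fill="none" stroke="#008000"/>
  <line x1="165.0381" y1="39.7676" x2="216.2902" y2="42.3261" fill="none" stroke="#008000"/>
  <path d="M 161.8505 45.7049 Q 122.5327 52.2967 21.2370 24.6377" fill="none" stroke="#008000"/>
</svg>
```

(Gcodetools for Inkscape — laser output)
G21
G90
G0 X145.3437 Y102.9274
M3 S317
G1 X226.6785 Y134.3778 F3837
G1 X64.8955 Y163.0235
G1 X13.4799 Y138.3091
G1 X145.3437 Y102.9274
M5
G0 X165.0381 Y146.0407
M3 S317
G1 X216.2902 Y143.4822 F3837
M5
G0 X161.8505 Y140.1034
M3 S317
G1 X151.0526 Y138.9906 F3837
G1 X138.3180 Y138.9482
G1 X123.6465 Y139.9761
G1 X107.0382 Y142.0743
G1 X88.4931 Y145.2429
G1 X68.0112 Y149.4818
G1 X45.5925 Y154.7910
G1 X21.2370 Y161.1706
M5

1 u = 1 mm; y_m = 185.8083 − y.

[1] `<path>` closed polygon, #008000→engrave S317 F3837: (145.3437,102.9274) → (226.6785,134.3778) → (64.8955,163.0235) → (13.4799,138.3091) → (145.3437,102.9274) (closed)

[2] `<line>` line segment, #008000→engrave S317 F3837: (165.0381,146.0407) → (216.2902,143.4822)

[3] `<path>` quadratic bezier, #008000→engrave S317 F3837: (161.8505,140.1034) → (151.0526,138.9906) → (138.3180,138.9482) → (123.6465,139.9761) → (107.0382,142.0743) → (88.4931,145.2429) → (68.0112,149.4818) → (45.5925,154.7910) → (21.2370,161.1706)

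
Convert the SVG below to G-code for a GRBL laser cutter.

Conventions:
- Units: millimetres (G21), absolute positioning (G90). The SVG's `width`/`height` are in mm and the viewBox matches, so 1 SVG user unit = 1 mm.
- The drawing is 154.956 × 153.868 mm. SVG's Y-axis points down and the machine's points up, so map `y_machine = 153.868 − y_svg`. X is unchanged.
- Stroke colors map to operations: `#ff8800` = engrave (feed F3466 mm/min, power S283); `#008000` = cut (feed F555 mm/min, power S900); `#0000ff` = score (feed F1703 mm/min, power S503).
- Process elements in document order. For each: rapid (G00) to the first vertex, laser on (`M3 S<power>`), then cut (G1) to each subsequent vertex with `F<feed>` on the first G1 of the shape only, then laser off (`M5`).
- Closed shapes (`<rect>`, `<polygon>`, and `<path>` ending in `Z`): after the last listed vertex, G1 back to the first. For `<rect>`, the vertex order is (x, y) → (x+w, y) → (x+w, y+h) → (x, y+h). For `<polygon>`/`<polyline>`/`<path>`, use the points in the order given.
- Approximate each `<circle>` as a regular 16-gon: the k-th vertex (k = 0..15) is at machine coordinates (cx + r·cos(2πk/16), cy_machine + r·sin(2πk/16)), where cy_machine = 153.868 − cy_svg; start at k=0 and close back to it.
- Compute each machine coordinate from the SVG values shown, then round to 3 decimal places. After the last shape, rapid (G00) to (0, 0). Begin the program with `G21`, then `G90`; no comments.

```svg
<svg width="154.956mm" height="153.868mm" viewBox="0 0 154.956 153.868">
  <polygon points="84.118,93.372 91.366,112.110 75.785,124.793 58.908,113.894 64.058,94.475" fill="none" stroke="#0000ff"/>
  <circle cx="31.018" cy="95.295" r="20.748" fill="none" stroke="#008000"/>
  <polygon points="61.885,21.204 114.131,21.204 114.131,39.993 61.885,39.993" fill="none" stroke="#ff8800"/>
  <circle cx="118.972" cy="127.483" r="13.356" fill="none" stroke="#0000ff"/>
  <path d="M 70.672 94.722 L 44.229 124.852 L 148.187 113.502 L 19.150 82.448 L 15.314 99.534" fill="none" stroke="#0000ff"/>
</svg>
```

viewBox `0 0 154.956 153.868` with mm width/height → 1 unit = 1 mm. Flip: y_m = 153.868 − y_svg.

**Shape 1** — `<polygon>` regular polygon, stroke `#0000ff` → score (S503, F1703). Machine vertices: (84.118,60.496) → (91.366,41.758) → (75.785,29.075) → (58.908,39.974) → (64.058,59.393) → (84.118,60.496). Closed: final G1 returns to the first vertex.

**Shape 2** — `<circle>` circle, stroke `#008000` → cut (S900, F555). Machine vertices: (51.766,58.573) → (50.187,66.513) → (45.689,73.244) → (38.958,77.742) → (31.018,79.321) → (23.078,77.742) → (16.347,73.244) → (11.849,66.513) → (10.270,58.573) → (11.849,50.633) → (16.347,43.902) → (23.078,39.404) → (31.018,37.825) → (38.958,39.404) → (45.689,43.902) → (50.187,50.633) → (51.766,58.573). Closed: final G1 returns to the first vertex.

**Shape 3** — `<polygon>` rectangle, stroke `#ff8800` → engrave (S283, F3466). Machine vertices: (61.885,132.664) → (114.131,132.664) → (114.131,113.875) → (61.885,113.875) → (61.885,132.664). Closed: final G1 returns to the first vertex.

**Shape 4** — `<circle>` circle, stroke `#0000ff` → score (S503, F1703). Machine vertices: (132.328,26.385) → (131.311,31.496) → (128.416,35.829) → (124.083,38.724) → (118.972,39.741) → (113.861,38.724) → (109.528,35.829) → (106.633,31.496) → (105.616,26.385) → (106.633,21.274) → (109.528,16.941) → (113.861,14.046) → (118.972,13.029) → (124.083,14.046) → (128.416,16.941) → (131.311,21.274) → (132.328,26.385). Closed: final G1 returns to the first vertex.

**Shape 5** — `<path>` open polyline, stroke `#0000ff` → score (S503, F1703). Machine vertices: (70.672,59.146) → (44.229,29.016) → (148.187,40.366) → (19.150,71.420) → (15.314,54.334). Open path.

G21
G90
G00 X84.118 Y60.496
M3 S503
G1 X91.366 Y41.758 F1703
G1 X75.785 Y29.075
G1 X58.908 Y39.974
G1 X64.058 Y59.393
G1 X84.118 Y60.496
M5
G00 X51.766 Y58.573
M3 S900
G1 X50.187 Y66.513 F555
G1 X45.689 Y73.244
G1 X38.958 Y77.742
G1 X31.018 Y79.321
G1 X23.078 Y77.742
G1 X16.347 Y73.244
G1 X11.849 Y66.513
G1 X10.270 Y58.573
G1 X11.849 Y50.633
G1 X16.347 Y43.902
G1 X23.078 Y39.404
G1 X31.018 Y37.825
G1 X38.958 Y39.404
G1 X45.689 Y43.902
G1 X50.187 Y50.633
G1 X51.766 Y58.573
M5
G00 X61.885 Y132.664
M3 S283
G1 X114.131 Y132.664 F3466
G1 X114.131 Y113.875
G1 X61.885 Y113.875
G1 X61.885 Y132.664
M5
G00 X132.328 Y26.385
M3 S503
G1 X131.311 Y31.496 F1703
G1 X128.416 Y35.829
G1 X124.083 Y38.724
G1 X118.972 Y39.741
G1 X113.861 Y38.724
G1 X109.528 Y35.829
G1 X106.633 Y31.496
G1 X105.616 Y26.385
G1 X106.633 Y21.274
G1 X109.528 Y16.941
G1 X113.861 Y14.046
G1 X118.972 Y13.029
G1 X124.083 Y14.046
G1 X128.416 Y16.941
G1 X131.311 Y21.274
G1 X132.328 Y26.385
M5
G00 X70.672 Y59.146
M3 S503
G1 X44.229 Y29.016 F1703
G1 X148.187 Y40.366
G1 X19.150 Y71.420
G1 X15.314 Y54.334
M5
G00 X0.000 Y0.000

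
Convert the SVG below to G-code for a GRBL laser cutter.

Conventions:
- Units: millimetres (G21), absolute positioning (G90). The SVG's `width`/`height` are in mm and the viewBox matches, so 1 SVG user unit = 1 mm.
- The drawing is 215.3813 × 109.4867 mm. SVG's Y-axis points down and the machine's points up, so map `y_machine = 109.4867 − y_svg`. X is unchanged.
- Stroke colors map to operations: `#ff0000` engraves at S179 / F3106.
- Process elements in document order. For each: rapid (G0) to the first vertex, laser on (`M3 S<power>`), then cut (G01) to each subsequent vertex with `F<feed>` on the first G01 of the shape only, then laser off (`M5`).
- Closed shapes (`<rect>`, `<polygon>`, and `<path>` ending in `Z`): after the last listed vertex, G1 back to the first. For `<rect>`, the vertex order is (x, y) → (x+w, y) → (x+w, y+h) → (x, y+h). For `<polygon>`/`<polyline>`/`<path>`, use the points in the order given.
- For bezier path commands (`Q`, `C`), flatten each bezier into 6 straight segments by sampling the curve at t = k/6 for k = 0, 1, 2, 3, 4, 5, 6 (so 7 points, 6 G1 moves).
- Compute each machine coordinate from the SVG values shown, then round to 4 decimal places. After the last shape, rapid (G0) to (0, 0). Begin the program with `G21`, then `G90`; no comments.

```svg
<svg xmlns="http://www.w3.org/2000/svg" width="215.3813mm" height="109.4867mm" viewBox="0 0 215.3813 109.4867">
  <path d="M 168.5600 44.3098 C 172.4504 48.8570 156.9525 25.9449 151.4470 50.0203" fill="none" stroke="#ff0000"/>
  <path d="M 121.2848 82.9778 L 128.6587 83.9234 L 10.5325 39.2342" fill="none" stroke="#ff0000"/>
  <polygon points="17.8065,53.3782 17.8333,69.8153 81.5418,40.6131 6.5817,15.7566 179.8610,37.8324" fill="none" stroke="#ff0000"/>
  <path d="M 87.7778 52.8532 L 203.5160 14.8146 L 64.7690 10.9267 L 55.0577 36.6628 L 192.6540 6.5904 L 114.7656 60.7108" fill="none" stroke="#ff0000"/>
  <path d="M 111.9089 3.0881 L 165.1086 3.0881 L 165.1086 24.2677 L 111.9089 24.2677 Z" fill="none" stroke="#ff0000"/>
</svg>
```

Since the viewBox matches the mm dimensions, user units are millimetres directly. The only transform is the Y-flip y_m = 109.4867 − y_svg.

Shape 1 is a cubic bezier drawn with `<path>`. Its stroke #ff0000 means engrave at S179, F3106. After flipping Y the toolpath is (168.5600,65.1769) → (169.0255,64.8469) → (167.0758,67.0255) → (163.5270,69.6447) → (159.1951,70.6366) → (154.8964,67.9331) → (151.4470,59.4664).

Shape 2 is a open polyline drawn with `<path>`. Its stroke #ff0000 means engrave at S179, F3106. After flipping Y the toolpath is (121.2848,26.5089) → (128.6587,25.5633) → (10.5325,70.2525).

Shape 3 is a closed polygon drawn with `<polygon>`. Its stroke #ff0000 means engrave at S179, F3106. After flipping Y the toolpath is (17.8065,56.1085) → (17.8333,39.6714) → (81.5418,68.8736) → (6.5817,93.7301) → (179.8610,71.6543) → (17.8065,56.1085), returning to the start.

Shape 4 is a open polyline drawn with `<path>`. Its stroke #ff0000 means engrave at S179, F3106. After flipping Y the toolpath is (87.7778,56.6335) → (203.5160,94.6721) → (64.7690,98.5600) → (55.0577,72.8239) → (192.6540,102.8963) → (114.7656,48.7759).

Shape 5 is a rectangle drawn with `<path>`. Its stroke #ff0000 means engrave at S179, F3106. After flipping Y the toolpath is (111.9089,106.3986) → (165.1086,106.3986) → (165.1086,85.2190) → (111.9089,85.2190) → (111.9089,106.3986), returning to the start.

G21
G90
G0 X168.5600 Y65.1769
M3 S179
G01 X169.0255 Y64.8469 F3106
G01 X167.0758 Y67.0255
G01 X163.5270 Y69.6447
G01 X159.1951 Y70.6366
G01 X154.8964 Y67.9331
G01 X151.4470 Y59.4664
M5
G0 X121.2848 Y26.5089
M3 S179
G01 X128.6587 Y25.5633 F3106
G01 X10.5325 Y70.2525
M5
G0 X17.8065 Y56.1085
M3 S179
G01 X17.8333 Y39.6714 F3106
G01 X81.5418 Y68.8736
G01 X6.5817 Y93.7301
G01 X179.8610 Y71.6543
G01 X17.8065 Y56.1085
M5
G0 X87.7778 Y56.6335
M3 S179
G01 X203.5160 Y94.6721 F3106
G01 X64.7690 Y98.5600
G01 X55.0577 Y72.8239
G01 X192.6540 Y102.8963
G01 X114.7656 Y48.7759
M5
G0 X111.9089 Y106.3986
M3 S179
G01 X165.1086 Y106.3986 F3106
G01 X165.1086 Y85.2190
G01 X111.9089 Y85.2190
G01 X111.9089 Y106.3986
M5
G0 X0.0000 Y0.0000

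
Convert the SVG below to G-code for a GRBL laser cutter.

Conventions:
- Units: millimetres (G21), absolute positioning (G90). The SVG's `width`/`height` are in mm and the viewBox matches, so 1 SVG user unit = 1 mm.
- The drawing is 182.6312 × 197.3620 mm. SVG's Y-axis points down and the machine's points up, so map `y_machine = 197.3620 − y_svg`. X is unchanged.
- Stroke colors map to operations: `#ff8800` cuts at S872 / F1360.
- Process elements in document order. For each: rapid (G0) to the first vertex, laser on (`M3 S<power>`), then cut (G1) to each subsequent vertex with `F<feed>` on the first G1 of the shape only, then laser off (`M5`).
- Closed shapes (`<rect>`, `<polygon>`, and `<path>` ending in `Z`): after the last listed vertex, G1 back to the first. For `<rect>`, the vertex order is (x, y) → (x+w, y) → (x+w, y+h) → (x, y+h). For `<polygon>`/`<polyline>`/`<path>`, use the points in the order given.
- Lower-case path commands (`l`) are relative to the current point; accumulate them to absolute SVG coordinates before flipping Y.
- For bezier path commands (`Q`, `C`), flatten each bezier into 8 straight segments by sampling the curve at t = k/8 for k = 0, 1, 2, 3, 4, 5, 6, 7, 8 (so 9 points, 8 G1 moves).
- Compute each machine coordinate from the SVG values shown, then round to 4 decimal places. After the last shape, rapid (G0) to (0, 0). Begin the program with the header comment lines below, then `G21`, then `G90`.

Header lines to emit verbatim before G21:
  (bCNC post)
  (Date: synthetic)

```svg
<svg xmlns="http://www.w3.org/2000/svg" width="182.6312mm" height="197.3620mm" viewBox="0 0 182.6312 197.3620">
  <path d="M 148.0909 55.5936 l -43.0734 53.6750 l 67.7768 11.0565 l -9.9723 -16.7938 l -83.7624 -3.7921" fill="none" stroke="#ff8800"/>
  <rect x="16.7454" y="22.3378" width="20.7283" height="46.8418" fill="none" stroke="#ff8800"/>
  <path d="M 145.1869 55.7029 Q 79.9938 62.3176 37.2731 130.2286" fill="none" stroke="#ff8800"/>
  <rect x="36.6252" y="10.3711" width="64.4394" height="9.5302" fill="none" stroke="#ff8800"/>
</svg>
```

(bCNC post)
(Date: synthetic)
G21
G90
G0 X148.0909 Y141.7684
M3 S872
G1 X105.0175 Y88.0934 F1360
G1 X172.7943 Y77.0369
G1 X162.8220 Y93.8307
G1 X79.0596 Y97.6228
M5
G0 X16.7454 Y175.0242
M3 S872
G1 X37.4737 Y175.0242 F1360
G1 X37.4737 Y128.1824
G1 X16.7454 Y128.1824
G1 X16.7454 Y175.0242
M5
G0 X145.1869 Y141.6591
M3 S872
G1 X129.2398 Y139.0477 F1360
G1 X113.9949 Y134.5207
G1 X99.4523 Y128.0783
G1 X85.6119 Y119.7203
G1 X72.4738 Y109.4469
G1 X60.0380 Y97.2579
G1 X48.3044 Y83.1534
G1 X37.2731 Y67.1334
M5
G0 X36.6252 Y186.9909
M3 S872
G1 X101.0646 Y186.9909 F1360
G1 X101.0646 Y177.4607
G1 X36.6252 Y177.4607
G1 X36.6252 Y186.9909
M5
G0 X0.0000 Y0.0000

Since the viewBox matches the mm dimensions, user units are millimetres directly. The only transform is the Y-flip y_m = 197.3620 − y_svg.

Shape 1 is a open polyline drawn with `<path>`. Its stroke #ff8800 means cut at S872, F1360. After flipping Y the toolpath is (148.0909,141.7684) → (105.0175,88.0934) → (172.7943,77.0369) → (162.8220,93.8307) → (79.0596,97.6228).

Shape 2 is a rectangle drawn with `<rect>`. Its stroke #ff8800 means cut at S872, F1360. After flipping Y the toolpath is (16.7454,175.0242) → (37.4737,175.0242) → (37.4737,128.1824) → (16.7454,128.1824) → (16.7454,175.0242), returning to the start.

Shape 3 is a quadratic bezier drawn with `<path>`. Its stroke #ff8800 means cut at S872, F1360. After flipping Y the toolpath is (145.1869,141.6591) → (129.2398,139.0477) → (113.9949,134.5207) → (99.4523,128.0783) → (85.6119,119.7203) → (72.4738,109.4469) → (60.0380,97.2579) → (48.3044,83.1534) → (37.2731,67.1334).

Shape 4 is a rectangle drawn with `<rect>`. Its stroke #ff8800 means cut at S872, F1360. After flipping Y the toolpath is (36.6252,186.9909) → (101.0646,186.9909) → (101.0646,177.4607) → (36.6252,177.4607) → (36.6252,186.9909), returning to the start.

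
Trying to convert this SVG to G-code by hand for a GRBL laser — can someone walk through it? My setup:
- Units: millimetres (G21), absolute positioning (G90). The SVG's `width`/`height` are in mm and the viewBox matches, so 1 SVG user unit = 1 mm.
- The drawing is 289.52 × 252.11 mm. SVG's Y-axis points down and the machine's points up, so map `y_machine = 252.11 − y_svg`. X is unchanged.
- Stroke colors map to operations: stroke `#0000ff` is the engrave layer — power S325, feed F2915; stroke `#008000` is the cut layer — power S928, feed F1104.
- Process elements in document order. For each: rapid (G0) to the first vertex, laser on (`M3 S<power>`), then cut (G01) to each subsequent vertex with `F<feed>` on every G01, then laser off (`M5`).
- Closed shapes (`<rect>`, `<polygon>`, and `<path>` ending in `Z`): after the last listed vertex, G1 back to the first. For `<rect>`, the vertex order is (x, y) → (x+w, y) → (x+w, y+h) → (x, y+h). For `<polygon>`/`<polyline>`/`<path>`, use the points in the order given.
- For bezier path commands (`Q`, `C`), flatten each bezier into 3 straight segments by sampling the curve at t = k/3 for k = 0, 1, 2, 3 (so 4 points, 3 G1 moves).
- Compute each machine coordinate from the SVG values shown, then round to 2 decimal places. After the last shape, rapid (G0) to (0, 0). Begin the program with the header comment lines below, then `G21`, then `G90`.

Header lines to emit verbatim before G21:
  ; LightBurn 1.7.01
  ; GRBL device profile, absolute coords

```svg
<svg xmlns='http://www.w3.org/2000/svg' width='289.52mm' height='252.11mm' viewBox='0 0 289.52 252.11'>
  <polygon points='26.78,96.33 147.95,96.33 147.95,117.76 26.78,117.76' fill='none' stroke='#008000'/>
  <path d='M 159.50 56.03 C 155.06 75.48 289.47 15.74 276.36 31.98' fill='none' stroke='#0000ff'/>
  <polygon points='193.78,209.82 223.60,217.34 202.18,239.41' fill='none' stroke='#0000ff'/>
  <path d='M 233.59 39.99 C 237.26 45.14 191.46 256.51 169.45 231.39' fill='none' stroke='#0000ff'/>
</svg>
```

; LightBurn 1.7.01
; GRBL device profile, absolute coords
G21
G90
G0 X26.78 Y155.78
M3 S928
G01 X147.95 Y155.78 F1104
G01 X147.95 Y134.35 F1104
G01 X26.78 Y134.35 F1104
G01 X26.78 Y155.78 F1104
M5
G0 X159.50 Y196.08
M3 S325
G01 X190.74 Y197.28 F2915
G01 X250.90 Y216.79 F2915
G01 X276.36 Y220.13 F2915
M5
G0 X193.78 Y42.29
M3 S325
G01 X223.60 Y34.77 F2915
G01 X202.18 Y12.70 F2915
G01 X193.78 Y42.29 F2915
M5
G0 X233.59 Y212.12
M3 S325
G01 X223.48 Y154.63 F2915
G01 X196.68 Y58.03 F2915
G01 X169.45 Y20.72 F2915
M5
G0 X0.00 Y0.00

1 u = 1 mm; y_m = 252.11 − y.

[1] `<polygon>` rectangle, #008000→cut S928 F1104: (26.78,155.78) → (147.95,155.78) → (147.95,134.35) → (26.78,134.35) → (26.78,155.78) (closed)

[2] `<path>` cubic bezier, #0000ff→engrave S325 F2915: (159.50,196.08) → (190.74,197.28) → (250.90,216.79) → (276.36,220.13)

[3] `<polygon>` regular polygon, #0000ff→engrave S325 F2915: (193.78,42.29) → (223.60,34.77) → (202.18,12.70) → (193.78,42.29) (closed)

[4] `<path>` cubic bezier, #0000ff→engrave S325 F2915: (233.59,212.12) → (223.48,154.63) → (196.68,58.03) → (169.45,20.72)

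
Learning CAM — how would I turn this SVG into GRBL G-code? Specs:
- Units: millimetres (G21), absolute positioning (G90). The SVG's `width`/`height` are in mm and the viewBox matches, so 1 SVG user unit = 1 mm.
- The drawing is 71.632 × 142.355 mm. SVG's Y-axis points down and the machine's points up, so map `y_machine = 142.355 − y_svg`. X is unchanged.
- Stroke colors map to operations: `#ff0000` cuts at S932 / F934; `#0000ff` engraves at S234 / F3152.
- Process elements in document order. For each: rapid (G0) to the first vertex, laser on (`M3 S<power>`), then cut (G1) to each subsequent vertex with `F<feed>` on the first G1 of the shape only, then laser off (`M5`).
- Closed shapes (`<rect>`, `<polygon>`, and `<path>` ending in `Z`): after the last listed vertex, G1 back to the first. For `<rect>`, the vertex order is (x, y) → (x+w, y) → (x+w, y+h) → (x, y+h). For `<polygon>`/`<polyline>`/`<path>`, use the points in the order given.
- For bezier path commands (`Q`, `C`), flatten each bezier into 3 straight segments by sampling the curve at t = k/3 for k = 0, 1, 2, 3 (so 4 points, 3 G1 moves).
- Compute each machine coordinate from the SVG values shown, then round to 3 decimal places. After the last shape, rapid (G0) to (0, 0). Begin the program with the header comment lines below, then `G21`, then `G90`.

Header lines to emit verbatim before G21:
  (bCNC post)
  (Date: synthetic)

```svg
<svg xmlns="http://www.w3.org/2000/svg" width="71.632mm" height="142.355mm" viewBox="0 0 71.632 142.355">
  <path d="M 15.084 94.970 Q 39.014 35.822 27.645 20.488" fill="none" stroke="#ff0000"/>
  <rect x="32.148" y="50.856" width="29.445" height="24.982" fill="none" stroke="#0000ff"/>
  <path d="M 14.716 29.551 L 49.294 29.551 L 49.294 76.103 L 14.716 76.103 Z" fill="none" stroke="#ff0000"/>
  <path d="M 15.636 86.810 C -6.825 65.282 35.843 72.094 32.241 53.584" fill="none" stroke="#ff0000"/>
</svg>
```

1 u = 1 mm; y_m = 142.355 − y.

[1] `<path>` quadratic bezier, #ff0000→cut S932 F934: (15.084,47.385) → (27.115,81.949) → (31.302,106.776) → (27.645,121.867)

[2] `<rect>` rectangle, #0000ff→engrave S234 F3152: (32.148,91.499) → (61.593,91.499) → (61.593,66.517) → (32.148,66.517) → (32.148,91.499) (closed)

[3] `<path>` rectangle, #ff0000→cut S932 F934: (14.716,112.804) → (49.294,112.804) → (49.294,66.252) → (14.716,66.252) → (14.716,112.804) (closed)

[4] `<path>` cubic bezier, #ff0000→cut S932 F934: (15.636,55.545) → (10.759,69.614) → (24.546,76.714) → (32.241,88.771)

(bCNC post)
(Date: synthetic)
G21
G90
G0 X15.084 Y47.385
M3 S932
G1 X27.115 Y81.949 F934
G1 X31.302 Y106.776
G1 X27.645 Y121.867
M5
G0 X32.148 Y91.499
M3 S234
G1 X61.593 Y91.499 F3152
G1 X61.593 Y66.517
G1 X32.148 Y66.517
G1 X32.148 Y91.499
M5
G0 X14.716 Y112.804
M3 S932
G1 X49.294 Y112.804 F934
G1 X49.294 Y66.252
G1 X14.716 Y66.252
G1 X14.716 Y112.804
M5
G0 X15.636 Y55.545
M3 S932
G1 X10.759 Y69.614 F934
G1 X24.546 Y76.714
G1 X32.241 Y88.771
M5
G0 X0.000 Y0.000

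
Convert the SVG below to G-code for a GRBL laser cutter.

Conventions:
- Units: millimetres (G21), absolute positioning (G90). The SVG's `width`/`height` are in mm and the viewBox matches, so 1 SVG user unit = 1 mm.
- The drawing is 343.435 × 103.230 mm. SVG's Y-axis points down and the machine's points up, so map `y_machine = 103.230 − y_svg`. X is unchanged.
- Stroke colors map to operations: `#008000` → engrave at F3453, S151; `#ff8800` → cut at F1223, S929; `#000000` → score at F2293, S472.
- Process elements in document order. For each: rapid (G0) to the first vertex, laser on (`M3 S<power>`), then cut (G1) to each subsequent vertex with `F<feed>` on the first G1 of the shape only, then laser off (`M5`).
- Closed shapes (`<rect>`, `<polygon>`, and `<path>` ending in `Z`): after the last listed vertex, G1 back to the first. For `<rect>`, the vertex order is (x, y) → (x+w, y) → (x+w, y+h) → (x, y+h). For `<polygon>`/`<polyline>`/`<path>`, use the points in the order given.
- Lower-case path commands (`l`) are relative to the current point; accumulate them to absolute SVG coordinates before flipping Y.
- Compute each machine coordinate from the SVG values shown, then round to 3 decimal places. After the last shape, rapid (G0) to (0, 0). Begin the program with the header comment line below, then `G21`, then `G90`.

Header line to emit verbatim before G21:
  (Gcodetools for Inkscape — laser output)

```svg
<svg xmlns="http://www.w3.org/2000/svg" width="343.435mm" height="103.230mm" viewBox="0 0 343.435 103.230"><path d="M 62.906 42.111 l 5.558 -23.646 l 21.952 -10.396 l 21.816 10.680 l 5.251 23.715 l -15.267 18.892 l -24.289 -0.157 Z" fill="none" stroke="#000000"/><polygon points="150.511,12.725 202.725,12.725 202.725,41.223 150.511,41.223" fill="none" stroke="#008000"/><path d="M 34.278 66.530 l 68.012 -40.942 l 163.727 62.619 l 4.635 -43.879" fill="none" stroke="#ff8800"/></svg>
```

(Gcodetools for Inkscape — laser output)
G21
G90
G0 X62.906 Y61.119
M3 S472
G1 X68.464 Y84.765 F2293
G1 X90.416 Y95.161
G1 X112.232 Y84.481
G1 X117.483 Y60.766
G1 X102.216 Y41.874
G1 X77.927 Y42.031
G1 X62.906 Y61.119
M5
G0 X150.511 Y90.505
M3 S151
G1 X202.725 Y90.505 F3453
G1 X202.725 Y62.007
G1 X150.511 Y62.007
G1 X150.511 Y90.505
M5
G0 X34.278 Y36.700
M3 S929
G1 X102.290 Y77.642 F1223
G1 X266.017 Y15.023
G1 X270.652 Y58.902
M5
G0 X0.000 Y0.000

Since the viewBox matches the mm dimensions, user units are millimetres directly. The only transform is the Y-flip y_m = 103.230 − y_svg.

Shape 1 is a regular polygon drawn with `<path>`. Its stroke #000000 means score at S472, F2293. After flipping Y the toolpath is (62.906,61.119) → (68.464,84.765) → (90.416,95.161) → (112.232,84.481) → (117.483,60.766) → (102.216,41.874) → (77.927,42.031) → (62.906,61.119), returning to the start.

Shape 2 is a rectangle drawn with `<polygon>`. Its stroke #008000 means engrave at S151, F3453. After flipping Y the toolpath is (150.511,90.505) → (202.725,90.505) → (202.725,62.007) → (150.511,62.007) → (150.511,90.505), returning to the start.

Shape 3 is a open polyline drawn with `<path>`. Its stroke #ff8800 means cut at S929, F1223. After flipping Y the toolpath is (34.278,36.700) → (102.290,77.642) → (266.017,15.023) → (270.652,58.902).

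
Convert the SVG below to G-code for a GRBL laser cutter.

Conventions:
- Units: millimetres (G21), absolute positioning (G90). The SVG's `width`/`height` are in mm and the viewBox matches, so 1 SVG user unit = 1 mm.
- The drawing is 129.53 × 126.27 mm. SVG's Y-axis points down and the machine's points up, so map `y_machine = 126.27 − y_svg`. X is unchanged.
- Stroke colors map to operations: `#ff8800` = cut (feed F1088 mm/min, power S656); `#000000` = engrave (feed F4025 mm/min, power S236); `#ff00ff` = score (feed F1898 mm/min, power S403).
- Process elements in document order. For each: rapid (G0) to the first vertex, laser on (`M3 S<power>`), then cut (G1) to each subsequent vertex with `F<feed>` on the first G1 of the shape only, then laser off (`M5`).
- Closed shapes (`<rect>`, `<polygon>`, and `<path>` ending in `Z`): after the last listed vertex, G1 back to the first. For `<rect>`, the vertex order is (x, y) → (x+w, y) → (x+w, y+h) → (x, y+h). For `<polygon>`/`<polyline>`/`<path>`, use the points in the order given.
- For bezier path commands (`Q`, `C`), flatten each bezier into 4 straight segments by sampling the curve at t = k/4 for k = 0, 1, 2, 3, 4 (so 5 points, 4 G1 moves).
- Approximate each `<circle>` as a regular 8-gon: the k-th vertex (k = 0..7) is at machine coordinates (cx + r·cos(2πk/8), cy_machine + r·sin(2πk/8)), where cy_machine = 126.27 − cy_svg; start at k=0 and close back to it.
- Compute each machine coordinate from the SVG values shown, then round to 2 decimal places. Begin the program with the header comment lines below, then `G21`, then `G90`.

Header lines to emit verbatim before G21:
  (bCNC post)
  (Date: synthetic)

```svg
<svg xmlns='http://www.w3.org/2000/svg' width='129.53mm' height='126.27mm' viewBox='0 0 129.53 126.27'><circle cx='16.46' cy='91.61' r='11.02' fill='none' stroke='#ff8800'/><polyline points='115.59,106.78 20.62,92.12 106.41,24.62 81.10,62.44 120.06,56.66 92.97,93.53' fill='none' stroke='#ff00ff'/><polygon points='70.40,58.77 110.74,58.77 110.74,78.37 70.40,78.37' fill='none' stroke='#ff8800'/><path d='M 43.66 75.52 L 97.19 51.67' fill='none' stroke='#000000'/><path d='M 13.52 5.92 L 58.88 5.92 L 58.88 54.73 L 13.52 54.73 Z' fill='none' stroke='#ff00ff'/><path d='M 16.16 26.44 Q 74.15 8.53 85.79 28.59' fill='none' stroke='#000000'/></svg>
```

viewBox `0 0 129.53 126.27` with mm width/height → 1 unit = 1 mm. Flip: y_m = 126.27 − y_svg.

**Shape 1** — `<circle>` circle, stroke `#ff8800` → cut (S656, F1088). Machine vertices: (27.48,34.66) → (24.25,42.45) → (16.46,45.68) → (8.67,42.45) → (5.44,34.66) → (8.67,26.87) → (16.46,23.64) → (24.25,26.87) → (27.48,34.66). Closed: final G1 returns to the first vertex.

**Shape 2** — `<polyline>` open polyline, stroke `#ff00ff` → score (S403, F1898). Machine vertices: (115.59,19.49) → (20.62,34.15) → (106.41,101.65) → (81.10,63.83) → (120.06,69.61) → (92.97,32.74). Open path.

**Shape 3** — `<polygon>` rectangle, stroke `#ff8800` → cut (S656, F1088). Machine vertices: (70.40,67.50) → (110.74,67.50) → (110.74,47.90) → (70.40,47.90) → (70.40,67.50). Closed: final G1 returns to the first vertex.

**Shape 4** — `<path>` line segment, stroke `#000000` → engrave (S236, F4025). Machine vertices: (43.66,50.75) → (97.19,74.60). Open path.

**Shape 5** — `<path>` rectangle, stroke `#ff00ff` → score (S403, F1898). Machine vertices: (13.52,120.35) → (58.88,120.35) → (58.88,71.54) → (13.52,71.54) → (13.52,120.35). Closed: final G1 returns to the first vertex.

**Shape 6** — `<path>` quadratic bezier, stroke `#000000` → engrave (S236, F4025). Control points (SVG): P0=(16.16,26.44), P1=(74.15,8.53), P2=(85.79,28.59); sampled at t=k/4. Machine vertices: (16.16,99.83) → (42.26,106.41) → (62.56,108.25) → (77.07,105.34) → (85.79,97.68). Open path.

(bCNC post)
(Date: synthetic)
G21
G90
G0 X27.48 Y34.66
M3 S656
G1 X24.25 Y42.45 F1088
G1 X16.46 Y45.68
G1 X8.67 Y42.45
G1 X5.44 Y34.66
G1 X8.67 Y26.87
G1 X16.46 Y23.64
G1 X24.25 Y26.87
G1 X27.48 Y34.66
M5
G0 X115.59 Y19.49
M3 S403
G1 X20.62 Y34.15 F1898
G1 X106.41 Y101.65
G1 X81.10 Y63.83
G1 X120.06 Y69.61
G1 X92.97 Y32.74
M5
G0 X70.40 Y67.50
M3 S656
G1 X110.74 Y67.50 F1088
G1 X110.74 Y47.90
G1 X70.40 Y47.90
G1 X70.40 Y67.50
M5
G0 X43.66 Y50.75
M3 S236
G1 X97.19 Y74.60 F4025
M5
G0 X13.52 Y120.35
M3 S403
G1 X58.88 Y120.35 F1898
G1 X58.88 Y71.54
G1 X13.52 Y71.54
G1 X13.52 Y120.35
M5
G0 X16.16 Y99.83
M3 S236
G1 X42.26 Y106.41 F4025
G1 X62.56 Y108.25
G1 X77.07 Y105.34
G1 X85.79 Y97.68
M5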